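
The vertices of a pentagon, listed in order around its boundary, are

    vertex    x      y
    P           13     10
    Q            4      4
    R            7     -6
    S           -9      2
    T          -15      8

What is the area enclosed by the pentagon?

188

Apply the shoelace formula: 2A = Σ (x_i·y_{i+1} − x_{i+1}·y_i), indices taken mod 5.
P→Q: (13)(4) − (4)(10) = 12
Q→R: (4)(-6) − (7)(4) = -52
R→S: (7)(2) − (-9)(-6) = -40
S→T: (-9)(8) − (-15)(2) = -42
T→P: (-15)(10) − (13)(8) = -254
Σ = -376
Area = |Σ|/2 = 188.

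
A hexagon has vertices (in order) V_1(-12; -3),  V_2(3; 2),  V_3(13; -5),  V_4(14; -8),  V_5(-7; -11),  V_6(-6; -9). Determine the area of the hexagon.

Apply the shoelace (surveyor's) formula: 2A = Σ (x_i·y_{i+1} − x_{i+1}·y_i), indices taken mod 6.
Cross-terms: -15, -41, -34, -210, -3, -90  ⇒  Σ = -393
Area = |Σ|/2 = 196.5.

196.5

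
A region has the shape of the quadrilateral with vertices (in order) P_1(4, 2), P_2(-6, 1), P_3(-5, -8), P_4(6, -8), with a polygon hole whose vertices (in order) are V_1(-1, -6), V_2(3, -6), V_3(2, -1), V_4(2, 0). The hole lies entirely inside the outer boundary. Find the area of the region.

Outer boundary:
Apply the shoelace (surveyor's) formula: 2A = Σ (x_i·y_{i+1} − x_{i+1}·y_i), indices taken mod 4.
Σ = (16) + (53) + (88) + (44) = 201
Area = |Σ|/2 = 100.5.
Hole:
Apply the surveyor's formula: 2A = Σ (x_i·y_{i+1} − x_{i+1}·y_i), indices taken mod 4.
V_1→V_2: (-1)(-6) − (3)(-6) = 24
V_2→V_3: (3)(-1) − (2)(-6) = 9
V_3→V_4: (2)(0) − (2)(-1) = 2
V_4→V_1: (2)(-6) − (-1)(0) = -12
Σ = 23
Area = |Σ|/2 = 11.5.
Net area = 100.5 − 11.5 = 89.

89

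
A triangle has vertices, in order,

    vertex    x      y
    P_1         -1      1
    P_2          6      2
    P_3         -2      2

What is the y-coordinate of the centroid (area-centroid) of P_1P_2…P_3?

Apply the shoelace (surveyor's) formula. First the cross-terms c_i = x_i·y_{i+1} − x_{i+1}·y_i:
  -8, 16, 0  ⇒  2A = 8, A = 4.
Then Σ (y_i + y_{i+1})·c_i = 40, so ȳ = 40 / (6·4) = 5/3.

5/3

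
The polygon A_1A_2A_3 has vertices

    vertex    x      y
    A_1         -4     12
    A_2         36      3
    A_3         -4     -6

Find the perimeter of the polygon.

|A_1A_2| = √((40)² + (-9)²) = √1681 = 41
|A_2A_3| = √((-40)² + (-9)²) = √1681 = 41
|A_3A_1| = √((0)² + (18)²) = √324 = 18
Perimeter = 41 + 41 + 18 = 100.

100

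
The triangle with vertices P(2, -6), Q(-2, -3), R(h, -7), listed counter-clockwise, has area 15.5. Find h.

-7

The doubled signed area Σ (x_i y_{i+1} − x_{i+1} y_i) is linear in h.
With h=0 it equals 10; the coefficient of h is -3 (from the two edges through R).
So -3·h + 10 = 2·15.5 = 31 ⇒ h = -7.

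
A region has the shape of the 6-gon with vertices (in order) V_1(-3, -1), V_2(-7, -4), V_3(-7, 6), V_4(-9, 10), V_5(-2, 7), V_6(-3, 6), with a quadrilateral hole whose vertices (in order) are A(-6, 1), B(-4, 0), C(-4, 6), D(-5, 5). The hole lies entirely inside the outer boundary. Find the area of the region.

39.5

Outer boundary:
Apply the shoelace (surveyor's) formula: 2A = Σ (x_i·y_{i+1} − x_{i+1}·y_i), indices taken mod 6.
Σ = (5) + (-70) + (-16) + (-43) + (9) + (21) = -94
Area = |Σ|/2 = 47.
Hole:
Apply the surveyor's formula: 2A = Σ (x_i·y_{i+1} − x_{i+1}·y_i), indices taken mod 4.
Σ = (4) + (-24) + (10) + (25) = 15
Area = |Σ|/2 = 7.5.
Net area = 47 − 7.5 = 39.5.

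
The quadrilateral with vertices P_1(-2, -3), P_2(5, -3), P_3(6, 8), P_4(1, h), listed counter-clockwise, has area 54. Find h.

5

Write out the shoelace sum; only the two edges meeting at P_4 involve h:
2·Area = [(6·h − 1·8) + (1·(-3) − (-2)·h)] + 79
       = 8·h + 68 = 108
⇒ h = 5.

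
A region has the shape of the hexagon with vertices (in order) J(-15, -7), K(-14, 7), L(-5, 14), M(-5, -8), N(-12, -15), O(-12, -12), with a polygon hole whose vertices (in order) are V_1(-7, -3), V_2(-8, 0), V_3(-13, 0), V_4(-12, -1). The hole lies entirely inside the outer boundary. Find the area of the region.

Outer boundary:
Cross-terms: -203, -161, 110, -21, -36, -96  ⇒  Σ = -407
Area = |Σ|/2 = 203.5.
Hole:
V_1→V_2: (-7)(0) − (-8)(-3) = -24
V_2→V_3: (-8)(0) − (-13)(0) = 0
V_3→V_4: (-13)(-1) − (-12)(0) = 13
V_4→V_1: (-12)(-3) − (-7)(-1) = 29
Σ = 18
Area = |Σ|/2 = 9.
Net area = 203.5 − 9 = 194.5.

194.5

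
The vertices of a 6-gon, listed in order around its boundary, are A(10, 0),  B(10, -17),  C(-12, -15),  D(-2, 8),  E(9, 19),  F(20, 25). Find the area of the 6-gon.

Apply Gauss's area formula: 2A = Σ (x_i·y_{i+1} − x_{i+1}·y_i), indices taken mod 6.
A→B: (10)(-17) − (10)(0) = -170
B→C: (10)(-15) − (-12)(-17) = -354
C→D: (-12)(8) − (-2)(-15) = -126
D→E: (-2)(19) − (9)(8) = -110
E→F: (9)(25) − (20)(19) = -155
F→A: (20)(0) − (10)(25) = -250
Σ = -1165
Area = |Σ|/2 = 582.5.

582.5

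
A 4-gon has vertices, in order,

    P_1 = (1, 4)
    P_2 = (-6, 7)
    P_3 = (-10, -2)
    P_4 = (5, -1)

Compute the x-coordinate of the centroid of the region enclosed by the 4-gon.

Apply the shoelace formula. First the cross-terms c_i = x_i·y_{i+1} − x_{i+1}·y_i:
  31, 82, 20, 21  ⇒  2A = 154, A = 77.
Then Σ (x_i + x_{i+1})·c_i = -1441, so x̄ = -1441 / (6·77) = -131/42.

-131/42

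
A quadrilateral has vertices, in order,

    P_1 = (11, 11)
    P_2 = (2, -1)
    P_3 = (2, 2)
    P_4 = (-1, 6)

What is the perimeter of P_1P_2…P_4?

|P_1P_2| = √((-9)² + (-12)²) = √225 = 15
|P_2P_3| = √((0)² + (3)²) = √9 = 3
|P_3P_4| = √((-3)² + (4)²) = √25 = 5
|P_4P_1| = √((12)² + (5)²) = √169 = 13
Perimeter = 15 + 3 + 5 + 13 = 36.

36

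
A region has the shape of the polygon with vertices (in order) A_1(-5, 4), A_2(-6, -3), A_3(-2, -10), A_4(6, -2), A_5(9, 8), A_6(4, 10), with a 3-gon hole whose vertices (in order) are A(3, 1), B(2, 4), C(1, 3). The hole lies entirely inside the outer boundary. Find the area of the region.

Outer boundary:
Apply Gauss's area formula: 2A = Σ (x_i·y_{i+1} − x_{i+1}·y_i), indices taken mod 6.
Σ = (39) + (54) + (64) + (66) + (58) + (66) = 347
Area = |Σ|/2 = 173.5.
Hole:
Cross-terms: 10, 2, -8  ⇒  Σ = 4
Area = |Σ|/2 = 2.
Net area = 173.5 − 2 = 171.5.

171.5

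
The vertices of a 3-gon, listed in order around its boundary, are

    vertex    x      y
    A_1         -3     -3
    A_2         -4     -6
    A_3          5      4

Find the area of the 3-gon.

8.5

Apply the shoelace (surveyor's) formula: 2A = Σ (x_i·y_{i+1} − x_{i+1}·y_i), indices taken mod 3.
Σ = (6) + (14) + (-3) = 17
Area = |Σ|/2 = 8.5.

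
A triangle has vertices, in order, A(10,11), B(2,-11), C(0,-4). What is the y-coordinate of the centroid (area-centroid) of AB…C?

Apply the shoelace (surveyor's) formula. First the cross-terms c_i = x_i·y_{i+1} − x_{i+1}·y_i:
  -132, -8, 40  ⇒  2A = -100, A = -50.
Then Σ (y_i + y_{i+1})·c_i = 400, so ȳ = 400 / (6·(-50)) = -4/3.

-4/3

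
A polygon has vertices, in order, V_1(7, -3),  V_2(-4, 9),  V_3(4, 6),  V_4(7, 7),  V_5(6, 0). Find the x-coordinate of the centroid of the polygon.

781/249

Apply the surveyor's formula. First the cross-terms c_i = x_i·y_{i+1} − x_{i+1}·y_i:
  51, -60, -14, -42, -18  ⇒  2A = -83, A = -41.5.
Then Σ (x_i + x_{i+1})·c_i = -781, so x̄ = -781 / (6·(-41.5)) = 781/249.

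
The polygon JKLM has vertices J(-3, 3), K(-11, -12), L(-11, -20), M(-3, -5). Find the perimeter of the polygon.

50

|JK| = √((-8)² + (-15)²) = √289 = 17
|KL| = √((0)² + (-8)²) = √64 = 8
|LM| = √((8)² + (15)²) = √289 = 17
|MJ| = √((0)² + (8)²) = √64 = 8
Perimeter = 17 + 8 + 17 + 8 = 50.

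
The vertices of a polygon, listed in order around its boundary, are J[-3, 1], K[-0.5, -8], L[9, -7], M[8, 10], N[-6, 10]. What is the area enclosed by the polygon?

205

Apply the shoelace formula: 2A = Σ (x_i·y_{i+1} − x_{i+1}·y_i), indices taken mod 5.
J→K: (-3)(-8) − (-0.5)(1) = 24.5
K→L: (-0.5)(-7) − (9)(-8) = 75.5
L→M: (9)(10) − (8)(-7) = 146
M→N: (8)(10) − (-6)(10) = 140
N→J: (-6)(1) − (-3)(10) = 24
Σ = 410
Area = |Σ|/2 = 205.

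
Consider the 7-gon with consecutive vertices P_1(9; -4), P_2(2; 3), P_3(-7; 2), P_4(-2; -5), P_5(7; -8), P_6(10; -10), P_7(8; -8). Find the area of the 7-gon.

100

Apply the surveyor's formula: 2A = Σ (x_i·y_{i+1} − x_{i+1}·y_i), indices taken mod 7.
Cross-terms: 35, 25, 39, 51, 10, 0, 40  ⇒  Σ = 200
Area = |Σ|/2 = 100.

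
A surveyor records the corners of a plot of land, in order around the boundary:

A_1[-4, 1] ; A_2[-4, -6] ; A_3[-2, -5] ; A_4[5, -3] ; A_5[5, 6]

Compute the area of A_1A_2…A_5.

70.5

Apply the shoelace formula: 2A = Σ (x_i·y_{i+1} − x_{i+1}·y_i), indices taken mod 5.
A_1→A_2: (-4)(-6) − (-4)(1) = 28
A_2→A_3: (-4)(-5) − (-2)(-6) = 8
A_3→A_4: (-2)(-3) − (5)(-5) = 31
A_4→A_5: (5)(6) − (5)(-3) = 45
A_5→A_1: (5)(1) − (-4)(6) = 29
Σ = 141
Area = |Σ|/2 = 70.5.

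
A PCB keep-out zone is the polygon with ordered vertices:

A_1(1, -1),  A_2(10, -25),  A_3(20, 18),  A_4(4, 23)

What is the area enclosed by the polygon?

513

Σ = (-15) + (680) + (388) + (-27) = 1026
Area = |Σ|/2 = 513.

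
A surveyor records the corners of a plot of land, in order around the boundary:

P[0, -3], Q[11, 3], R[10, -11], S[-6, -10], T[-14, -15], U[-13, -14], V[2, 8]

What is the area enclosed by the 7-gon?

Apply the shoelace formula: 2A = Σ (x_i·y_{i+1} − x_{i+1}·y_i), indices taken mod 7.
Σ = (33) + (-151) + (-166) + (-50) + (1) + (-76) + (-6) = -415
Area = |Σ|/2 = 207.5.

207.5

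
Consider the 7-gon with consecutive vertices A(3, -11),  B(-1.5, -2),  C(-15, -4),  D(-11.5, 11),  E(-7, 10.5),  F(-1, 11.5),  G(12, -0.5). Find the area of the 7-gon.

Σ = (-22.5) + (-24) + (-211) + (-43.75) + (-70) + (-137.5) + (-130.5) = -639.25
Area = |Σ|/2 = 319.625.

319.625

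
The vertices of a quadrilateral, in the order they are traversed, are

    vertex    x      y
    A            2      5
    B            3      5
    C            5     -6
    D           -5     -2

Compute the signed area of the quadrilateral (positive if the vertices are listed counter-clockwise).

Apply the shoelace (surveyor's) formula: 2A = Σ (x_i·y_{i+1} − x_{i+1}·y_i), indices taken mod 4.
Cross-terms: -5, -43, -40, -21  ⇒  Σ = -109
Signed area = Σ/2 = -54.5 (negative ⇒ clockwise traversal).

-54.5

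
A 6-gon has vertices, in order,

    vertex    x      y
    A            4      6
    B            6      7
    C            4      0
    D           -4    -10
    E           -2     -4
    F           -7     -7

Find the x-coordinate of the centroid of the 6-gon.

Apply the shoelace (surveyor's) formula. First the cross-terms c_i = x_i·y_{i+1} − x_{i+1}·y_i:
  -8, -28, -40, -4, -14, -14  ⇒  2A = -108, A = -54.
Then Σ (x_i + x_{i+1})·c_i = -168, so x̄ = -168 / (6·(-54)) = 14/27.

14/27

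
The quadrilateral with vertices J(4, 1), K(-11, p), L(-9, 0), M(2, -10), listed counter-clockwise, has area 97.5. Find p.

4

The doubled signed area Σ (x_i y_{i+1} − x_{i+1} y_i) is linear in p.
With p=0 it equals 143; the coefficient of p is 13 (from the two edges through K).
So 13·p + 143 = 2·97.5 = 195 ⇒ p = 4.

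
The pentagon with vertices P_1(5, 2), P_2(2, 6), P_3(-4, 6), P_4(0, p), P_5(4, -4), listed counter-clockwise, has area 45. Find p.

Write out the shoelace sum; only the two edges meeting at P_4 involve p:
2·Area = [((-4)·p − 0·6) + (0·(-4) − 4·p)] + 90
       = -8·p + 90 = 90
⇒ p = 0.

0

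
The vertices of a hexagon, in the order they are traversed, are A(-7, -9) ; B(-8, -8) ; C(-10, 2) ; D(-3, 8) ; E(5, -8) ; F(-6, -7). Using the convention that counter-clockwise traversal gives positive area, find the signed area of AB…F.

-140

Apply the surveyor's formula: 2A = Σ (x_i·y_{i+1} − x_{i+1}·y_i), indices taken mod 6.
Σ = (-16) + (-96) + (-74) + (-16) + (-83) + (5) = -280
Signed area = Σ/2 = -140 (negative ⇒ clockwise traversal).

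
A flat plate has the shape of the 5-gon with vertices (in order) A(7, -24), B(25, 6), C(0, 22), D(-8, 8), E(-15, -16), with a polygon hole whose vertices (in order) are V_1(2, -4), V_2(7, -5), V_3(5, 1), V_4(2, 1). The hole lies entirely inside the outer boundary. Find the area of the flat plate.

Outer boundary:
Apply Gauss's area formula: 2A = Σ (x_i·y_{i+1} − x_{i+1}·y_i), indices taken mod 5.
Σ = (642) + (550) + (176) + (248) + (472) = 2088
Area = |Σ|/2 = 1044.
Hole:
Apply the shoelace (surveyor's) formula: 2A = Σ (x_i·y_{i+1} − x_{i+1}·y_i), indices taken mod 4.
Cross-terms: 18, 32, 3, -10  ⇒  Σ = 43
Area = |Σ|/2 = 21.5.
Net area = 1044 − 21.5 = 1022.5.

1022.5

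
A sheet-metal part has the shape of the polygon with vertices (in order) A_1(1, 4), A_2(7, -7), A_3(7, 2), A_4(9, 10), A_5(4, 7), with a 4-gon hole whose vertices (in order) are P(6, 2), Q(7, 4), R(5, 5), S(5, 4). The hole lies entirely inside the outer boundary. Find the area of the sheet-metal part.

53

Outer boundary:
Apply the shoelace formula: 2A = Σ (x_i·y_{i+1} − x_{i+1}·y_i), indices taken mod 5.
Cross-terms: -35, 63, 52, 23, 9  ⇒  Σ = 112
Area = |Σ|/2 = 56.
Hole:
Cross-terms: 10, 15, -5, -14  ⇒  Σ = 6
Area = |Σ|/2 = 3.
Net area = 56 − 3 = 53.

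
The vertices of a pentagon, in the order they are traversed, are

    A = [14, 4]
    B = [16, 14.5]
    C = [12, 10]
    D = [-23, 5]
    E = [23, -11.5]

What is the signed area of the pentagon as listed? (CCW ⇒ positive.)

408.75

Cross-terms: 139, -14, 290, 149.5, 253  ⇒  Σ = 817.5
Signed area = Σ/2 = 408.75 (positive ⇒ counter-clockwise traversal).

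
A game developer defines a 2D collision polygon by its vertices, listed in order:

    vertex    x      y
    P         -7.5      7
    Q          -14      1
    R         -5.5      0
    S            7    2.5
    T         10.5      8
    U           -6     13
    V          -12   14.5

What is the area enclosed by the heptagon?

195.125

Apply the surveyor's formula: 2A = Σ (x_i·y_{i+1} − x_{i+1}·y_i), indices taken mod 7.
Σ = (90.5) + (5.5) + (-13.75) + (29.75) + (184.5) + (69) + (24.75) = 390.25
Area = |Σ|/2 = 195.125.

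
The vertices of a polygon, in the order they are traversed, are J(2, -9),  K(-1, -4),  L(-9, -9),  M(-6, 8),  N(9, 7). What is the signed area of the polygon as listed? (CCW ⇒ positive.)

J→K: (2)(-4) − (-1)(-9) = -17
K→L: (-1)(-9) − (-9)(-4) = -27
L→M: (-9)(8) − (-6)(-9) = -126
M→N: (-6)(7) − (9)(8) = -114
N→J: (9)(-9) − (2)(7) = -95
Σ = -379
Signed area = Σ/2 = -189.5 (negative ⇒ clockwise traversal).

-189.5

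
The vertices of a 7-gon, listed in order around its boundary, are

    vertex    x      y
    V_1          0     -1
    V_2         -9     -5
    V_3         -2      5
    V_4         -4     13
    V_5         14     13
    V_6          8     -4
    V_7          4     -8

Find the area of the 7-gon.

258

Apply the shoelace formula: 2A = Σ (x_i·y_{i+1} − x_{i+1}·y_i), indices taken mod 7.
Σ = (-9) + (-55) + (-6) + (-234) + (-160) + (-48) + (-4) = -516
Area = |Σ|/2 = 258.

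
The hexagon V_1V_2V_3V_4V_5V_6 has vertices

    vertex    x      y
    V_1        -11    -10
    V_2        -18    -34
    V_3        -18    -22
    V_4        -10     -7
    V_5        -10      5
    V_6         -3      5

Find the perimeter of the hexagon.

90

|V_1V_2| = √((-7)² + (-24)²) = √625 = 25
|V_2V_3| = √((0)² + (12)²) = √144 = 12
|V_3V_4| = √((8)² + (15)²) = √289 = 17
|V_4V_5| = √((0)² + (12)²) = √144 = 12
|V_5V_6| = √((7)² + (0)²) = √49 = 7
|V_6V_1| = √((-8)² + (-15)²) = √289 = 17
Perimeter = 25 + 12 + 17 + 12 + 7 + 17 = 90.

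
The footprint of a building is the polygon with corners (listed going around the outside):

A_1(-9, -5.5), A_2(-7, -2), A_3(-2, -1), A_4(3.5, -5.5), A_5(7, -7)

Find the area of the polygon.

45.25

Σ = (-20.5) + (3) + (14.5) + (14) + (-101.5) = -90.5
Area = |Σ|/2 = 45.25.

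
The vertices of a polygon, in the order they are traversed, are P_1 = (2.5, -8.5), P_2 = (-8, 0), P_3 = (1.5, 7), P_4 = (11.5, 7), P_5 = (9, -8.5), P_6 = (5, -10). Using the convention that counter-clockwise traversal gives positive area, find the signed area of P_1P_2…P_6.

-209.875

Apply the shoelace (surveyor's) formula: 2A = Σ (x_i·y_{i+1} − x_{i+1}·y_i), indices taken mod 6.
P_1→P_2: (2.5)(0) − (-8)(-8.5) = -68
P_2→P_3: (-8)(7) − (1.5)(0) = -56
P_3→P_4: (1.5)(7) − (11.5)(7) = -70
P_4→P_5: (11.5)(-8.5) − (9)(7) = -160.75
P_5→P_6: (9)(-10) − (5)(-8.5) = -47.5
P_6→P_1: (5)(-8.5) − (2.5)(-10) = -17.5
Σ = -419.75
Signed area = Σ/2 = -209.875 (negative ⇒ clockwise traversal).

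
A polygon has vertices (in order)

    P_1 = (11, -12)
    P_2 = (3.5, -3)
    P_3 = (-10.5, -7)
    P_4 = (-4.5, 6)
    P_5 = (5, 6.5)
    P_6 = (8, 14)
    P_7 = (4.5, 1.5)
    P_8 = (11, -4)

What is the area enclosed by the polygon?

Apply Gauss's area formula: 2A = Σ (x_i·y_{i+1} − x_{i+1}·y_i), indices taken mod 8.
Σ = (9) + (-56) + (-94.5) + (-59.25) + (18) + (-51) + (-34.5) + (-88) = -356.25
Area = |Σ|/2 = 178.125.

178.125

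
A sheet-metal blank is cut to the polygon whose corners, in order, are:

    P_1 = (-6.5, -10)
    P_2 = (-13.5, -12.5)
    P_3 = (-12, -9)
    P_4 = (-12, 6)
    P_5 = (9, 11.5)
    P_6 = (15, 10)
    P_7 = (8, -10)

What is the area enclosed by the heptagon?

455.875

Σ = (-53.75) + (-28.5) + (-180) + (-192) + (-82.5) + (-230) + (-145) = -911.75
Area = |Σ|/2 = 455.875.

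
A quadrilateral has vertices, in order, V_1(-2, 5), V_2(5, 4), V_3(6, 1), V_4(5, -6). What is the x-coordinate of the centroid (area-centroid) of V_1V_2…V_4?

3

Apply the shoelace (surveyor's) formula. First the cross-terms c_i = x_i·y_{i+1} − x_{i+1}·y_i:
  -33, -19, -41, 13  ⇒  2A = -80, A = -40.
Then Σ (x_i + x_{i+1})·c_i = -720, so x̄ = -720 / (6·(-40)) = 3.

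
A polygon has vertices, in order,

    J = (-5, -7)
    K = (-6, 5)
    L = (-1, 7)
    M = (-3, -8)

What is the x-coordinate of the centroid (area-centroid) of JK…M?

-172/47

Apply the surveyor's formula. First the cross-terms c_i = x_i·y_{i+1} − x_{i+1}·y_i:
  -67, -37, 29, -19  ⇒  2A = -94, A = -47.
Then Σ (x_i + x_{i+1})·c_i = 1032, so x̄ = 1032 / (6·(-47)) = -172/47.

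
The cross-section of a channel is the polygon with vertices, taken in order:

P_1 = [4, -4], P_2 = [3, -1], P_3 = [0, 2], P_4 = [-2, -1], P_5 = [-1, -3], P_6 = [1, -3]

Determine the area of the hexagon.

Σ = (8) + (6) + (4) + (5) + (6) + (8) = 37
Area = |Σ|/2 = 18.5.

18.5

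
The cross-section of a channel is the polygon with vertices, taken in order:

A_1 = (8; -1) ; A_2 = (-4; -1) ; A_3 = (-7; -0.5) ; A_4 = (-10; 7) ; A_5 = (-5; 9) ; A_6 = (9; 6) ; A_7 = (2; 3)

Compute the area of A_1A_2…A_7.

124

Apply the shoelace (surveyor's) formula: 2A = Σ (x_i·y_{i+1} − x_{i+1}·y_i), indices taken mod 7.
A_1→A_2: (8)(-1) − (-4)(-1) = -12
A_2→A_3: (-4)(-0.5) − (-7)(-1) = -5
A_3→A_4: (-7)(7) − (-10)(-0.5) = -54
A_4→A_5: (-10)(9) − (-5)(7) = -55
A_5→A_6: (-5)(6) − (9)(9) = -111
A_6→A_7: (9)(3) − (2)(6) = 15
A_7→A_1: (2)(-1) − (8)(3) = -26
Σ = -248
Area = |Σ|/2 = 124.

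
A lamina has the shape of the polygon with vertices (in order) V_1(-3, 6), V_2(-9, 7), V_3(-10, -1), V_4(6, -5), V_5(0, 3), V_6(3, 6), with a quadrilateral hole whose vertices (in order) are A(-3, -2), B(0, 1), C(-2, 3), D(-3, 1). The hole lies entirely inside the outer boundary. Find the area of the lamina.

Outer boundary:
Cross-terms: 33, 79, 56, 18, -9, 36  ⇒  Σ = 213
Area = |Σ|/2 = 106.5.
Hole:
Cross-terms: -3, 2, 7, 9  ⇒  Σ = 15
Area = |Σ|/2 = 7.5.
Net area = 106.5 − 7.5 = 99.

99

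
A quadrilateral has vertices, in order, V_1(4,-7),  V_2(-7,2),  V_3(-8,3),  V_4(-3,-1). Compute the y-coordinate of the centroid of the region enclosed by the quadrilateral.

Apply Gauss's area formula. First the cross-terms c_i = x_i·y_{i+1} − x_{i+1}·y_i:
  -41, -5, 17, 25  ⇒  2A = -4, A = -2.
Then Σ (y_i + y_{i+1})·c_i = 14, so ȳ = 14 / (6·(-2)) = -7/6.

-7/6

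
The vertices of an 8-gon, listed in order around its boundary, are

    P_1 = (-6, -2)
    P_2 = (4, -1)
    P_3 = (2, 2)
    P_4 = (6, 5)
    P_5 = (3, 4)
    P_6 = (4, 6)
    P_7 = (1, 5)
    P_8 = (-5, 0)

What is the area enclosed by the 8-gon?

Σ = (14) + (10) + (-2) + (9) + (2) + (14) + (25) + (10) = 82
Area = |Σ|/2 = 41.

41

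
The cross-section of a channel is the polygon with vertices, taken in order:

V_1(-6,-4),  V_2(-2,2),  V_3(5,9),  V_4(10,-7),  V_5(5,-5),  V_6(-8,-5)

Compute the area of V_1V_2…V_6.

Apply the shoelace formula: 2A = Σ (x_i·y_{i+1} − x_{i+1}·y_i), indices taken mod 6.
Σ = (-20) + (-28) + (-125) + (-15) + (-65) + (2) = -251
Area = |Σ|/2 = 125.5.

125.5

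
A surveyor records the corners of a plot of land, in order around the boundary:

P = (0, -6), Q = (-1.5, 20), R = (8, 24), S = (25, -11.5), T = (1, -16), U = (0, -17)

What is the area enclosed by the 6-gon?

Apply the surveyor's formula: 2A = Σ (x_i·y_{i+1} − x_{i+1}·y_i), indices taken mod 6.
Cross-terms: -9, -196, -692, -388.5, -17, 0  ⇒  Σ = -1302.5
Area = |Σ|/2 = 651.25.

651.25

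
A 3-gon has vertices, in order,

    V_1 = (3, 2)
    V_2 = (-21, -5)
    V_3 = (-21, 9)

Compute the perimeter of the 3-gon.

64

|V_1V_2| = √((-24)² + (-7)²) = √625 = 25
|V_2V_3| = √((0)² + (14)²) = √196 = 14
|V_3V_1| = √((24)² + (-7)²) = √625 = 25
Perimeter = 25 + 14 + 25 = 64.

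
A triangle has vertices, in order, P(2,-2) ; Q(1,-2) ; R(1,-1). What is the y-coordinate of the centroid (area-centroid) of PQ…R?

Apply Gauss's area formula. First the cross-terms c_i = x_i·y_{i+1} − x_{i+1}·y_i:
  -2, 1, 0  ⇒  2A = -1, A = -0.5.
Then Σ (y_i + y_{i+1})·c_i = 5, so ȳ = 5 / (6·(-0.5)) = -5/3.

-5/3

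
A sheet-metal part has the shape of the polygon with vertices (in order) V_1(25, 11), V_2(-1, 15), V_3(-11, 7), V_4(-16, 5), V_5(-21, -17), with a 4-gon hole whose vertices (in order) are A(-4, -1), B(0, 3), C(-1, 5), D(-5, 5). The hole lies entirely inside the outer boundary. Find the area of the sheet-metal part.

Outer boundary:
Apply Gauss's area formula: 2A = Σ (x_i·y_{i+1} − x_{i+1}·y_i), indices taken mod 5.
Cross-terms: 386, 158, 57, 377, 194  ⇒  Σ = 1172
Area = |Σ|/2 = 586.
Hole:
A→B: (-4)(3) − (0)(-1) = -12
B→C: (0)(5) − (-1)(3) = 3
C→D: (-1)(5) − (-5)(5) = 20
D→A: (-5)(-1) − (-4)(5) = 25
Σ = 36
Area = |Σ|/2 = 18.
Net area = 586 − 18 = 568.

568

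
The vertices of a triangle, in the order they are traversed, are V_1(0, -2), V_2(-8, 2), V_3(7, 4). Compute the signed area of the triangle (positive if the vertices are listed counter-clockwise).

Σ = (-16) + (-46) + (-14) = -76
Signed area = Σ/2 = -38 (negative ⇒ clockwise traversal).

-38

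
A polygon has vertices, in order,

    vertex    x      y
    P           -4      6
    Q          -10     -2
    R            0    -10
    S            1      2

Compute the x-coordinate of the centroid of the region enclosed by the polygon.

-31/9

Apply the shoelace (surveyor's) formula. First the cross-terms c_i = x_i·y_{i+1} − x_{i+1}·y_i:
  68, 100, 10, 14  ⇒  2A = 192, A = 96.
Then Σ (x_i + x_{i+1})·c_i = -1984, so x̄ = -1984 / (6·96) = -31/9.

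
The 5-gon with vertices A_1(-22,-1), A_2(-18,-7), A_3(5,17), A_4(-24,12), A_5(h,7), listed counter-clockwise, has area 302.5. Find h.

Write out the shoelace sum; only the two edges meeting at A_5 involve h:
2·Area = [((-24)·7 − h·12) + (h·(-1) − (-22)·7)] + 333
       = -13·h + 319 = 605
⇒ h = -22.

-22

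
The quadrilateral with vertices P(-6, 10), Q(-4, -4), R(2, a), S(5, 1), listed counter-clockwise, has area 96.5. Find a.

The doubled signed area Σ (x_i y_{i+1} − x_{i+1} y_i) is linear in a.
With a=0 it equals 130; the coefficient of a is -9 (from the two edges through R).
So -9·a + 130 = 2·96.5 = 193 ⇒ a = -7.

-7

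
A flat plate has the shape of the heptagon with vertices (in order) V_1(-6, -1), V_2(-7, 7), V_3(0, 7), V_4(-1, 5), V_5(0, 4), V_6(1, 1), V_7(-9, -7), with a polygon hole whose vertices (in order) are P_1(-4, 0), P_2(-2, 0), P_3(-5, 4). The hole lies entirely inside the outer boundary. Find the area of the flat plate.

Outer boundary:
Cross-terms: -49, -49, 7, -4, -4, 2, -33  ⇒  Σ = -130
Area = |Σ|/2 = 65.
Hole:
Apply the shoelace (surveyor's) formula: 2A = Σ (x_i·y_{i+1} − x_{i+1}·y_i), indices taken mod 3.
Cross-terms: 0, -8, 16  ⇒  Σ = 8
Area = |Σ|/2 = 4.
Net area = 65 − 4 = 61.

61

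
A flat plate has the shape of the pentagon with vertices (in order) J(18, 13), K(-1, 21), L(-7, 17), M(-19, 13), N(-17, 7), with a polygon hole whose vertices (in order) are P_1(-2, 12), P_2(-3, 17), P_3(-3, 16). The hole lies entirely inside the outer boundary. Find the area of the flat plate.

246.5

Outer boundary:
J→K: (18)(21) − (-1)(13) = 391
K→L: (-1)(17) − (-7)(21) = 130
L→M: (-7)(13) − (-19)(17) = 232
M→N: (-19)(7) − (-17)(13) = 88
N→J: (-17)(13) − (18)(7) = -347
Σ = 494
Area = |Σ|/2 = 247.
Hole:
Apply Gauss's area formula: 2A = Σ (x_i·y_{i+1} − x_{i+1}·y_i), indices taken mod 3.
Σ = (2) + (3) + (-4) = 1
Area = |Σ|/2 = 0.5.
Net area = 247 − 0.5 = 246.5.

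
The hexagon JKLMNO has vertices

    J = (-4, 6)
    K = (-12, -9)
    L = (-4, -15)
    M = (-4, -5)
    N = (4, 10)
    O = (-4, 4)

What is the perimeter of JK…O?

66

|JK| = √((-8)² + (-15)²) = √289 = 17
|KL| = √((8)² + (-6)²) = √100 = 10
|LM| = √((0)² + (10)²) = √100 = 10
|MN| = √((8)² + (15)²) = √289 = 17
|NO| = √((-8)² + (-6)²) = √100 = 10
|OJ| = √((0)² + (2)²) = √4 = 2
Perimeter = 17 + 10 + 10 + 17 + 10 + 2 = 66.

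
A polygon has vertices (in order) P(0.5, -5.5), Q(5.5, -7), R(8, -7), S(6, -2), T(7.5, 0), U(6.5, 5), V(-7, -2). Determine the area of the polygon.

92.125

P→Q: (0.5)(-7) − (5.5)(-5.5) = 26.75
Q→R: (5.5)(-7) − (8)(-7) = 17.5
R→S: (8)(-2) − (6)(-7) = 26
S→T: (6)(0) − (7.5)(-2) = 15
T→U: (7.5)(5) − (6.5)(0) = 37.5
U→V: (6.5)(-2) − (-7)(5) = 22
V→P: (-7)(-5.5) − (0.5)(-2) = 39.5
Σ = 184.25
Area = |Σ|/2 = 92.125.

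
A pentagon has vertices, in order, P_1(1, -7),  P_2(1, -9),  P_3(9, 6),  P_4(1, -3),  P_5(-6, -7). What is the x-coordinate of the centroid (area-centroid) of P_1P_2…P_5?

104/57

Apply the shoelace (surveyor's) formula. First the cross-terms c_i = x_i·y_{i+1} − x_{i+1}·y_i:
  -2, 87, -33, -25, 49  ⇒  2A = 76, A = 38.
Then Σ (x_i + x_{i+1})·c_i = 416, so x̄ = 416 / (6·38) = 104/57.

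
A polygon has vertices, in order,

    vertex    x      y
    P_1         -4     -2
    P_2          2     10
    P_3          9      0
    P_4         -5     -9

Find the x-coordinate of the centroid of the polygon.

336/233

Apply the surveyor's formula. First the cross-terms c_i = x_i·y_{i+1} − x_{i+1}·y_i:
  -36, -90, -81, -26  ⇒  2A = -233, A = -116.5.
Then Σ (x_i + x_{i+1})·c_i = -1008, so x̄ = -1008 / (6·(-116.5)) = 336/233.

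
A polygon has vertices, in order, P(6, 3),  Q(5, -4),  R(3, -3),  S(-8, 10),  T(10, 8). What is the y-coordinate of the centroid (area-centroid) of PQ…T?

Apply the shoelace formula. First the cross-terms c_i = x_i·y_{i+1} − x_{i+1}·y_i:
  -39, -3, 6, -164, -18  ⇒  2A = -218, A = -109.
Then Σ (y_i + y_{i+1})·c_i = -3048, so ȳ = -3048 / (6·(-109)) = 508/109.

508/109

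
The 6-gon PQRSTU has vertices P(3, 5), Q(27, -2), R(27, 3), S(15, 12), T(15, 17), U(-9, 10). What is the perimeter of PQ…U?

|PQ| = √((24)² + (-7)²) = √625 = 25
|QR| = √((0)² + (5)²) = √25 = 5
|RS| = √((-12)² + (9)²) = √225 = 15
|ST| = √((0)² + (5)²) = √25 = 5
|TU| = √((-24)² + (-7)²) = √625 = 25
|UP| = √((12)² + (-5)²) = √169 = 13
Perimeter = 25 + 5 + 15 + 5 + 25 + 13 = 88.

88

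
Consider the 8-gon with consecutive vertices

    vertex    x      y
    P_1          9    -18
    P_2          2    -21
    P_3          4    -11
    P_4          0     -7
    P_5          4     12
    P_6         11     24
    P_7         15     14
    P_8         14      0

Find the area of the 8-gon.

Apply the shoelace formula: 2A = Σ (x_i·y_{i+1} − x_{i+1}·y_i), indices taken mod 8.
Σ = (-153) + (62) + (-28) + (28) + (-36) + (-206) + (-196) + (-252) = -781
Area = |Σ|/2 = 390.5.

390.5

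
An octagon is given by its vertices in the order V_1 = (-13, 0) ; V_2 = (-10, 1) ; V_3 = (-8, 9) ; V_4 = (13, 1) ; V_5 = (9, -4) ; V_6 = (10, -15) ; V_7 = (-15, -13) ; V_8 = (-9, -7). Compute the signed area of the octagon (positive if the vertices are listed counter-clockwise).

Apply the shoelace formula: 2A = Σ (x_i·y_{i+1} − x_{i+1}·y_i), indices taken mod 8.
Σ = (-13) + (-82) + (-125) + (-61) + (-95) + (-355) + (-12) + (-91) = -834
Signed area = Σ/2 = -417 (negative ⇒ clockwise traversal).

-417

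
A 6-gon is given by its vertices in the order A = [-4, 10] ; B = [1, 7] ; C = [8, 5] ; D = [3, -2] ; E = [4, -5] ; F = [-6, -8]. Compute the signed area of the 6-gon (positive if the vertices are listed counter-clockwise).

-140.5

Apply Gauss's area formula: 2A = Σ (x_i·y_{i+1} − x_{i+1}·y_i), indices taken mod 6.
Σ = (-38) + (-51) + (-31) + (-7) + (-62) + (-92) = -281
Signed area = Σ/2 = -140.5 (negative ⇒ clockwise traversal).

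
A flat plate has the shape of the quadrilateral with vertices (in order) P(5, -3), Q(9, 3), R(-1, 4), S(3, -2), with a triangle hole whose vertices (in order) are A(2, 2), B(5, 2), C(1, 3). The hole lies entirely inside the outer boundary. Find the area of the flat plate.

Outer boundary:
Apply the shoelace (surveyor's) formula: 2A = Σ (x_i·y_{i+1} − x_{i+1}·y_i), indices taken mod 4.
Cross-terms: 42, 39, -10, 1  ⇒  Σ = 72
Area = |Σ|/2 = 36.
Hole:
Cross-terms: -6, 13, -4  ⇒  Σ = 3
Area = |Σ|/2 = 1.5.
Net area = 36 − 1.5 = 34.5.

34.5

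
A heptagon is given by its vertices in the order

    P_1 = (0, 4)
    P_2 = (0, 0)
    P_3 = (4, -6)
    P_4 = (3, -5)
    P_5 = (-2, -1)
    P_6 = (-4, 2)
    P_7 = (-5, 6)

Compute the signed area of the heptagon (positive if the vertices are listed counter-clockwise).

-28.5

Σ = (0) + (0) + (-2) + (-13) + (-8) + (-14) + (-20) = -57
Signed area = Σ/2 = -28.5 (negative ⇒ clockwise traversal).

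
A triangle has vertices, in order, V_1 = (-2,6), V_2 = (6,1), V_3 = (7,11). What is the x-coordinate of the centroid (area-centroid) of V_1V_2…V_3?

Apply the surveyor's formula. First the cross-terms c_i = x_i·y_{i+1} − x_{i+1}·y_i:
  -38, 59, 64  ⇒  2A = 85, A = 42.5.
Then Σ (x_i + x_{i+1})·c_i = 935, so x̄ = 935 / (6·42.5) = 11/3.

11/3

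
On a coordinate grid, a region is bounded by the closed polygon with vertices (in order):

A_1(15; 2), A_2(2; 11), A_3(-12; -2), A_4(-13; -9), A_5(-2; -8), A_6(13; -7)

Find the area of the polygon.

353

A_1→A_2: (15)(11) − (2)(2) = 161
A_2→A_3: (2)(-2) − (-12)(11) = 128
A_3→A_4: (-12)(-9) − (-13)(-2) = 82
A_4→A_5: (-13)(-8) − (-2)(-9) = 86
A_5→A_6: (-2)(-7) − (13)(-8) = 118
A_6→A_1: (13)(2) − (15)(-7) = 131
Σ = 706
Area = |Σ|/2 = 353.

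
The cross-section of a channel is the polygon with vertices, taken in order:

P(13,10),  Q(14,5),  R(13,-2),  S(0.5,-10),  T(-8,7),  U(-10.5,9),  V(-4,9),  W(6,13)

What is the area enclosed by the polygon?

Apply the shoelace (surveyor's) formula: 2A = Σ (x_i·y_{i+1} − x_{i+1}·y_i), indices taken mod 8.
P→Q: (13)(5) − (14)(10) = -75
Q→R: (14)(-2) − (13)(5) = -93
R→S: (13)(-10) − (0.5)(-2) = -129
S→T: (0.5)(7) − (-8)(-10) = -76.5
T→U: (-8)(9) − (-10.5)(7) = 1.5
U→V: (-10.5)(9) − (-4)(9) = -58.5
V→W: (-4)(13) − (6)(9) = -106
W→P: (6)(10) − (13)(13) = -109
Σ = -645.5
Area = |Σ|/2 = 322.75.

322.75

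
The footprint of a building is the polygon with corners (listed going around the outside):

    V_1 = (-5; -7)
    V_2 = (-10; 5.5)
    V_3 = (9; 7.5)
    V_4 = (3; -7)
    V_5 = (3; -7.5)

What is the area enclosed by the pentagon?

Σ = (-97.5) + (-124.5) + (-85.5) + (-1.5) + (-58.5) = -367.5
Area = |Σ|/2 = 183.75.

183.75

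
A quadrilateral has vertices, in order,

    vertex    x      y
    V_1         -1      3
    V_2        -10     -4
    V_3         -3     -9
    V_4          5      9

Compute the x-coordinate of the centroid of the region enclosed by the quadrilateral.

-628/231

Apply Gauss's area formula. First the cross-terms c_i = x_i·y_{i+1} − x_{i+1}·y_i:
  34, 78, 18, 24  ⇒  2A = 154, A = 77.
Then Σ (x_i + x_{i+1})·c_i = -1256, so x̄ = -1256 / (6·77) = -628/231.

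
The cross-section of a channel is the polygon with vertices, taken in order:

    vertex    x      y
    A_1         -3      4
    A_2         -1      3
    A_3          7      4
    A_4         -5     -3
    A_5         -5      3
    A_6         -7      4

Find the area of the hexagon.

Cross-terms: -5, -25, -1, -30, 1, -16  ⇒  Σ = -76
Area = |Σ|/2 = 38.

38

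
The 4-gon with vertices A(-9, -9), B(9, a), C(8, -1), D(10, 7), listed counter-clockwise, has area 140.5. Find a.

-10

The doubled signed area Σ (x_i y_{i+1} − x_{i+1} y_i) is linear in a.
With a=0 it equals 111; the coefficient of a is -17 (from the two edges through B).
So -17·a + 111 = 2·140.5 = 281 ⇒ a = -10.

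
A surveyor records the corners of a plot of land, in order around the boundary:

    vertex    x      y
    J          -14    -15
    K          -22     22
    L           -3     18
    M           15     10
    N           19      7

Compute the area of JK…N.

Σ = (-638) + (-330) + (-300) + (-85) + (-187) = -1540
Area = |Σ|/2 = 770.

770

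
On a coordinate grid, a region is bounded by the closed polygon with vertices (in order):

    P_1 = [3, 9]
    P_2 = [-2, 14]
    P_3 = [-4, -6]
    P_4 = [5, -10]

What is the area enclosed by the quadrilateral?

Apply the surveyor's formula: 2A = Σ (x_i·y_{i+1} − x_{i+1}·y_i), indices taken mod 4.
P_1→P_2: (3)(14) − (-2)(9) = 60
P_2→P_3: (-2)(-6) − (-4)(14) = 68
P_3→P_4: (-4)(-10) − (5)(-6) = 70
P_4→P_1: (5)(9) − (3)(-10) = 75
Σ = 273
Area = |Σ|/2 = 136.5.

136.5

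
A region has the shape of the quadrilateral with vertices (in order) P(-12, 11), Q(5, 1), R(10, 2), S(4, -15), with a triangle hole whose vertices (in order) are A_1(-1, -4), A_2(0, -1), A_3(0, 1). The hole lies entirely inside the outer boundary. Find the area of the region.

179.5

Outer boundary:
Apply the shoelace formula: 2A = Σ (x_i·y_{i+1} − x_{i+1}·y_i), indices taken mod 4.
Σ = (-67) + (0) + (-158) + (-136) = -361
Area = |Σ|/2 = 180.5.
Hole:
Σ = (1) + (0) + (1) = 2
Area = |Σ|/2 = 1.
Net area = 180.5 − 1 = 179.5.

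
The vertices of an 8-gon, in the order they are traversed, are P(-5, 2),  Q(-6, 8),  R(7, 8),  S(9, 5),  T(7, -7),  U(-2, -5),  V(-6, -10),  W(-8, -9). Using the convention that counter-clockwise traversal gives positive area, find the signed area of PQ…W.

-206.5

Σ = (-28) + (-104) + (-37) + (-98) + (-49) + (-10) + (-26) + (-61) = -413
Signed area = Σ/2 = -206.5 (negative ⇒ clockwise traversal).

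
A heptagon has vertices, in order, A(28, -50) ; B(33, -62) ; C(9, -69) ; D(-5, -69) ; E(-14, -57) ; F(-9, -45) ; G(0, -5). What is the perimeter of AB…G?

174

|AB| = √((5)² + (-12)²) = √169 = 13
|BC| = √((-24)² + (-7)²) = √625 = 25
|CD| = √((-14)² + (0)²) = √196 = 14
|DE| = √((-9)² + (12)²) = √225 = 15
|EF| = √((5)² + (12)²) = √169 = 13
|FG| = √((9)² + (40)²) = √1681 = 41
|GA| = √((28)² + (-45)²) = √2809 = 53
Perimeter = 13 + 25 + 14 + 15 + 13 + 41 + 53 = 174.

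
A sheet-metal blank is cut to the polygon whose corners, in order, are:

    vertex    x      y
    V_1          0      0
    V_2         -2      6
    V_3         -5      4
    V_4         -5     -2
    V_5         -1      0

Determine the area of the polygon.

Apply the surveyor's formula: 2A = Σ (x_i·y_{i+1} − x_{i+1}·y_i), indices taken mod 5.
Σ = (0) + (22) + (30) + (-2) + (0) = 50
Area = |Σ|/2 = 25.

25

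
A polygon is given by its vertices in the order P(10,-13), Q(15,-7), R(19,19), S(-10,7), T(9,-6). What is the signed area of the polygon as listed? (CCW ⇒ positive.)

Apply the shoelace (surveyor's) formula: 2A = Σ (x_i·y_{i+1} − x_{i+1}·y_i), indices taken mod 5.
Σ = (125) + (418) + (323) + (-3) + (-57) = 806
Signed area = Σ/2 = 403 (positive ⇒ counter-clockwise traversal).

403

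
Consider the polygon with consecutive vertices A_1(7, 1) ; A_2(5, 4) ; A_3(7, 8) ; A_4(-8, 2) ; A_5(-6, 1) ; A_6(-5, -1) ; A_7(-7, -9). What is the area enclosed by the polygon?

Apply the surveyor's formula: 2A = Σ (x_i·y_{i+1} − x_{i+1}·y_i), indices taken mod 7.
Cross-terms: 23, 12, 78, 4, 11, 38, 56  ⇒  Σ = 222
Area = |Σ|/2 = 111.

111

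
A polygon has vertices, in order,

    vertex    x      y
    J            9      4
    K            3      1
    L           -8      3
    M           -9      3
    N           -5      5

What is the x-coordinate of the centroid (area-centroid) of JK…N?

2/39

Apply the surveyor's formula. First the cross-terms c_i = x_i·y_{i+1} − x_{i+1}·y_i:
  -3, 17, 3, -30, -65  ⇒  2A = -78, A = -39.
Then Σ (x_i + x_{i+1})·c_i = -12, so x̄ = -12 / (6·(-39)) = 2/39.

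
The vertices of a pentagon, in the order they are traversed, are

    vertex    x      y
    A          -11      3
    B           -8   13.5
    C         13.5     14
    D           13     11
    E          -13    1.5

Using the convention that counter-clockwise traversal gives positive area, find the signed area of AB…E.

Apply Gauss's area formula: 2A = Σ (x_i·y_{i+1} − x_{i+1}·y_i), indices taken mod 5.
A→B: (-11)(13.5) − (-8)(3) = -124.5
B→C: (-8)(14) − (13.5)(13.5) = -294.25
C→D: (13.5)(11) − (13)(14) = -33.5
D→E: (13)(1.5) − (-13)(11) = 162.5
E→A: (-13)(3) − (-11)(1.5) = -22.5
Σ = -312.25
Signed area = Σ/2 = -156.125 (negative ⇒ clockwise traversal).

-156.125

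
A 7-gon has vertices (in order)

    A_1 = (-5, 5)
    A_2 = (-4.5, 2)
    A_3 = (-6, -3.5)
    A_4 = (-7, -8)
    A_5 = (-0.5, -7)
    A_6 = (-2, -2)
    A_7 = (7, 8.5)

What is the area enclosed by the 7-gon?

85.125

Cross-terms: 12.5, 27.75, 23.5, 45, -13, -3, 77.5  ⇒  Σ = 170.25
Area = |Σ|/2 = 85.125.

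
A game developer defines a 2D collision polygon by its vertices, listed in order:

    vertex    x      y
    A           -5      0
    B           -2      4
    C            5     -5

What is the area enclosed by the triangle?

Apply the shoelace (surveyor's) formula: 2A = Σ (x_i·y_{i+1} − x_{i+1}·y_i), indices taken mod 3.
A→B: (-5)(4) − (-2)(0) = -20
B→C: (-2)(-5) − (5)(4) = -10
C→A: (5)(0) − (-5)(-5) = -25
Σ = -55
Area = |Σ|/2 = 27.5.

27.5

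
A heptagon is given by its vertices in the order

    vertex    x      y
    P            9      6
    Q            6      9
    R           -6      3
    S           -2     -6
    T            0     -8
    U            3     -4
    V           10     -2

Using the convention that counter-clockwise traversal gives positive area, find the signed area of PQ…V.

155.5

Apply the shoelace formula: 2A = Σ (x_i·y_{i+1} − x_{i+1}·y_i), indices taken mod 7.
P→Q: (9)(9) − (6)(6) = 45
Q→R: (6)(3) − (-6)(9) = 72
R→S: (-6)(-6) − (-2)(3) = 42
S→T: (-2)(-8) − (0)(-6) = 16
T→U: (0)(-4) − (3)(-8) = 24
U→V: (3)(-2) − (10)(-4) = 34
V→P: (10)(6) − (9)(-2) = 78
Σ = 311
Signed area = Σ/2 = 155.5 (positive ⇒ counter-clockwise traversal).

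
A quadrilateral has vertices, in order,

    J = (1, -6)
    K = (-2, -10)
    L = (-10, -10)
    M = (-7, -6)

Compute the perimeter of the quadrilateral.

26

|JK| = √((-3)² + (-4)²) = √25 = 5
|KL| = √((-8)² + (0)²) = √64 = 8
|LM| = √((3)² + (4)²) = √25 = 5
|MJ| = √((8)² + (0)²) = √64 = 8
Perimeter = 5 + 8 + 5 + 8 = 26.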